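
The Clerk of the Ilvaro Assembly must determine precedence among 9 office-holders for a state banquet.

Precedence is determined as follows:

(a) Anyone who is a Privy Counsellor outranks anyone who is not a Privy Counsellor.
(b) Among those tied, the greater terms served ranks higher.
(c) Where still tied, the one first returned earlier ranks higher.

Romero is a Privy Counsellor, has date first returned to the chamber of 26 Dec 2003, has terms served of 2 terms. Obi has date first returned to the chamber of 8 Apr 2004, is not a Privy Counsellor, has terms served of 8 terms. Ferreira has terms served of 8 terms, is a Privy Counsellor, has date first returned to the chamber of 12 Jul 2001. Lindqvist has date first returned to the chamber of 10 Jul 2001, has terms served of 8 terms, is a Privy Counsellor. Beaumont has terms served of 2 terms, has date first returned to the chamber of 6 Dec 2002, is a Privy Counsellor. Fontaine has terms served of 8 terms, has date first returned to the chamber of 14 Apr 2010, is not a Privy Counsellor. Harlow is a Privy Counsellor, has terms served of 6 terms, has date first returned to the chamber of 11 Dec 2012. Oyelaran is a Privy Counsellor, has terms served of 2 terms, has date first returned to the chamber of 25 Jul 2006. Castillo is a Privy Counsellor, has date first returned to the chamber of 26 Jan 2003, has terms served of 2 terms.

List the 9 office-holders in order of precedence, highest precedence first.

Lindqvist, Ferreira, Harlow, Beaumont, Castillo, Romero, Oyelaran, Obi, Fontaine

By the first rule: Lindqvist, Ferreira, Harlow, Beaumont, Castillo, Romero and Oyelaran (each a Privy Counsellor); then Obi and Fontaine (both not a Privy Counsellor).
Among Lindqvist, Ferreira, Harlow, Beaumont, Castillo, Romero and Oyelaran, by terms served (higher first): Lindqvist and Ferreira (8 terms) before Harlow (6 terms) before Beaumont, Castillo, Romero and Oyelaran (2 terms).
Among Lindqvist and Ferreira, by date first returned to the chamber (earlier first): Lindqvist (10 Jul 2001) before Ferreira (12 Jul 2001).
Among Beaumont, Castillo, Romero and Oyelaran, by date first returned to the chamber (earlier first): Beaumont (6 Dec 2002) before Castillo (26 Jan 2003) before Romero (26 Dec 2003) before Oyelaran (25 Jul 2006).
Obi and Fontaine both have terms served 8 terms, so the next rule applies.
Among Obi and Fontaine, by date first returned to the chamber (earlier first): Obi (8 Apr 2004) before Fontaine (14 Apr 2010).
Full order: Lindqvist, Ferreira, Harlow, Beaumont, Castillo, Romero, Oyelaran, Obi, Fontaine.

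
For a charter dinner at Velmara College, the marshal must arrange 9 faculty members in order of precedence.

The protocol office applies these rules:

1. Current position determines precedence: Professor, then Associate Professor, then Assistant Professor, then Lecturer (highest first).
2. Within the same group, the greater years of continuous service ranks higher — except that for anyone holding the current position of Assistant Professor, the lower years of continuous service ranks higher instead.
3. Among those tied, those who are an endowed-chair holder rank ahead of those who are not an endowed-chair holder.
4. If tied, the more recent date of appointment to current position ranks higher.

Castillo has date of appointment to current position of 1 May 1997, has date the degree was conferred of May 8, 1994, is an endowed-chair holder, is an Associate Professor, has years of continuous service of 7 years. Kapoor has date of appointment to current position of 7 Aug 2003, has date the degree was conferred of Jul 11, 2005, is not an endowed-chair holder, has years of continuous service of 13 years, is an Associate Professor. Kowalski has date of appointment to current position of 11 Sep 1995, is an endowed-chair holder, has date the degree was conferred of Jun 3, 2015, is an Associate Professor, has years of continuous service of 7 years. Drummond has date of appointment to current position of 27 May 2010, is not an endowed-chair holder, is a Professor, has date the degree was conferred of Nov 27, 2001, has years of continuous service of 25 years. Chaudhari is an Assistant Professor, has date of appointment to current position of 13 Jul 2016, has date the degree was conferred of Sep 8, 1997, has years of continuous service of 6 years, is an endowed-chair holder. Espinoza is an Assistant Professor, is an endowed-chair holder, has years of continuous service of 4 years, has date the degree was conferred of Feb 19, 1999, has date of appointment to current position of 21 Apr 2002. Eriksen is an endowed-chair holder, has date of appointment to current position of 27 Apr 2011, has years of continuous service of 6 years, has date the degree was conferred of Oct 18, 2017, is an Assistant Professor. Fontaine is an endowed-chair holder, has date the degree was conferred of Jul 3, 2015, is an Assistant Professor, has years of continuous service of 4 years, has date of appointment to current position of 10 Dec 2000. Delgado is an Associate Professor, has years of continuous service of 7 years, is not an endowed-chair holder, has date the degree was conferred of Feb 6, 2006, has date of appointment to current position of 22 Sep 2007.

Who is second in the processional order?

Kapoor

By current position: Drummond (Professor); then Kapoor, Castillo, Kowalski and Delgado (Associate Professor); then Espinoza, Fontaine, Chaudhari and Eriksen (Assistant Professor).
Among Kapoor, Castillo, Kowalski and Delgado, by years of continuous service (higher first): Kapoor (13 years) before Castillo, Kowalski and Delgado (7 years).
Among Castillo, Kowalski and Delgado, an endowed-chair holder before not an endowed-chair holder: Castillo and Kowalski (an endowed-chair holder) before Delgado (not an endowed-chair holder).
Among Castillo and Kowalski, by date of appointment to current position (later first): Castillo (1 May 1997) before Kowalski (11 Sep 1995).
Among Espinoza, Fontaine, Chaudhari and Eriksen, by years of continuous service (lower first) (reversed rule for this group): Espinoza and Fontaine (4 years) before Chaudhari and Eriksen (6 years).
Espinoza and Fontaine are each an endowed-chair holder, so the next rule applies.
Among Espinoza and Fontaine, by date of appointment to current position (later first): Espinoza (21 Apr 2002) before Fontaine (10 Dec 2000).
Chaudhari and Eriksen are each an endowed-chair holder, so the next rule applies.
Among Chaudhari and Eriksen, by date of appointment to current position (later first): Chaudhari (13 Jul 2016) before Eriksen (27 Apr 2011).
Order: Drummond, Kapoor, Castillo, Kowalski, Delgado, Espinoza, Fontaine, Chaudhari, Eriksen.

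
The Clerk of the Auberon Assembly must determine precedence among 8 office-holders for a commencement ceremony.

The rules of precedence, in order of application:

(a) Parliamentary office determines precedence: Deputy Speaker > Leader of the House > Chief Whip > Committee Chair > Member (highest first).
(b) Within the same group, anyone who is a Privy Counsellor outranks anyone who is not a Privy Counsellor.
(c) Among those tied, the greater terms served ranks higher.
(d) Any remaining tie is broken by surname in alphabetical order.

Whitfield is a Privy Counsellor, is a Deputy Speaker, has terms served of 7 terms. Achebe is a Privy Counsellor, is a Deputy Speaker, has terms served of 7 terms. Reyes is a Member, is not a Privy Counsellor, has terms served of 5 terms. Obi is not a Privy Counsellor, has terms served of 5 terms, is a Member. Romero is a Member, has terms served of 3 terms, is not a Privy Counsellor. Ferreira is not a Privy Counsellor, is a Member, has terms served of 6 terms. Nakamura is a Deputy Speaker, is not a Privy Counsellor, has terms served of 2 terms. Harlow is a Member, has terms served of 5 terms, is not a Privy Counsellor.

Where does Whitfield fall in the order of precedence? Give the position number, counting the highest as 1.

2

By parliamentary office: Achebe, Whitfield and Nakamura (Deputy Speaker); then Ferreira, Harlow, Obi, Reyes and Romero (Member).
Among Achebe, Whitfield and Nakamura, a Privy Counsellor before not a Privy Counsellor: Achebe and Whitfield (a Privy Counsellor) before Nakamura (not a Privy Counsellor).
Achebe and Whitfield both have terms served 7 terms, so the next rule applies.
Among Achebe and Whitfield, alphabetically by surname: Achebe before Whitfield.
Ferreira, Harlow, Obi, Reyes and Romero are each not a Privy Counsellor, so the next rule applies.
Among Ferreira, Harlow, Obi, Reyes and Romero, by terms served (higher first): Ferreira (6 terms) before Harlow, Obi and Reyes (5 terms) before Romero (3 terms).
Among Harlow, Obi and Reyes, alphabetically by surname: Harlow before Obi before Reyes.
Order: Achebe, Whitfield, Nakamura, Ferreira, Harlow, Obi, Reyes, Romero. So position 2.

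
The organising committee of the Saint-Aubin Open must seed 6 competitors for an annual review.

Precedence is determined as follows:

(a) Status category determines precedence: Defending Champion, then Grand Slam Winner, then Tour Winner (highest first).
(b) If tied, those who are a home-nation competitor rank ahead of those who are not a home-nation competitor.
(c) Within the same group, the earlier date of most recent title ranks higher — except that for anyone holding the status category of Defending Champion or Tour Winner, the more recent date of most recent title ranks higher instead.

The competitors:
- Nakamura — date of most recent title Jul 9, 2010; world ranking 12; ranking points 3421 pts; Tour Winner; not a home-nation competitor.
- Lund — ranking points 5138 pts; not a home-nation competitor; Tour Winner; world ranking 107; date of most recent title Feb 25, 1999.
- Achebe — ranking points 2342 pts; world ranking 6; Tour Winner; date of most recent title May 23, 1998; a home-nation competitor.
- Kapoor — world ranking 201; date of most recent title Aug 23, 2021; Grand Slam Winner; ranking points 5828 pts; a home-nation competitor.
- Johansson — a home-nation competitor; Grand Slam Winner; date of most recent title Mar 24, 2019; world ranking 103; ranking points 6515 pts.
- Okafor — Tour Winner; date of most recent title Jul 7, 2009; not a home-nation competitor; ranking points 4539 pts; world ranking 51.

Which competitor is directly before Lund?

Okafor

By status category: Johansson and Kapoor (Grand Slam Winner); then Achebe, Nakamura, Okafor and Lund (Tour Winner).
Johansson and Kapoor are each a home-nation competitor, so the next rule applies.
Among Johansson and Kapoor, by date of most recent title (earlier first): Johansson (Mar 24, 2019) before Kapoor (Aug 23, 2021).
Among Achebe, Nakamura, Okafor and Lund, a home-nation competitor before not a home-nation competitor: Achebe (a home-nation competitor) before Nakamura, Okafor and Lund (not a home-nation competitor).
Among Nakamura, Okafor and Lund, by date of most recent title (later first) (reversed rule for this group): Nakamura (Jul 9, 2010) before Okafor (Jul 7, 2009) before Lund (Feb 25, 1999).
Order: Johansson, Kapoor, Achebe, Nakamura, Okafor, Lund.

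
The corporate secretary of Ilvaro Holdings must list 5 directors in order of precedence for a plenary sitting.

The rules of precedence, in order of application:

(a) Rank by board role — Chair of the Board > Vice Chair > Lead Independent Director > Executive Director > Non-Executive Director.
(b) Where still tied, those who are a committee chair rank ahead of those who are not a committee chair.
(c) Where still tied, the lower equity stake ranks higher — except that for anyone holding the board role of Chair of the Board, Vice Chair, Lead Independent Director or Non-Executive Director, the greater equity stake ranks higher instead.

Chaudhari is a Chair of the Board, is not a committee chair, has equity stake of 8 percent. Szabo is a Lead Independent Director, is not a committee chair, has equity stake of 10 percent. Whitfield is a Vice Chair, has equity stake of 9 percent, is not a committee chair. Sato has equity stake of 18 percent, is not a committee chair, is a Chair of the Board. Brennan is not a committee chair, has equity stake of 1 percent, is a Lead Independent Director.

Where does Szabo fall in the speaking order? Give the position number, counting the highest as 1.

4

By board role: Sato and Chaudhari (Chair of the Board); then Whitfield (Vice Chair); then Szabo and Brennan (Lead Independent Director).
Sato and Chaudhari are each not a committee chair, so the next rule applies.
Among Sato and Chaudhari, by equity stake (higher first) (reversed rule for this group): Sato (18 percent) before Chaudhari (8 percent).
Szabo and Brennan are each not a committee chair, so the next rule applies.
Among Szabo and Brennan, by equity stake (higher first) (reversed rule for this group): Szabo (10 percent) before Brennan (1 percent).
Order: Sato, Chaudhari, Whitfield, Szabo, Brennan. So position 4.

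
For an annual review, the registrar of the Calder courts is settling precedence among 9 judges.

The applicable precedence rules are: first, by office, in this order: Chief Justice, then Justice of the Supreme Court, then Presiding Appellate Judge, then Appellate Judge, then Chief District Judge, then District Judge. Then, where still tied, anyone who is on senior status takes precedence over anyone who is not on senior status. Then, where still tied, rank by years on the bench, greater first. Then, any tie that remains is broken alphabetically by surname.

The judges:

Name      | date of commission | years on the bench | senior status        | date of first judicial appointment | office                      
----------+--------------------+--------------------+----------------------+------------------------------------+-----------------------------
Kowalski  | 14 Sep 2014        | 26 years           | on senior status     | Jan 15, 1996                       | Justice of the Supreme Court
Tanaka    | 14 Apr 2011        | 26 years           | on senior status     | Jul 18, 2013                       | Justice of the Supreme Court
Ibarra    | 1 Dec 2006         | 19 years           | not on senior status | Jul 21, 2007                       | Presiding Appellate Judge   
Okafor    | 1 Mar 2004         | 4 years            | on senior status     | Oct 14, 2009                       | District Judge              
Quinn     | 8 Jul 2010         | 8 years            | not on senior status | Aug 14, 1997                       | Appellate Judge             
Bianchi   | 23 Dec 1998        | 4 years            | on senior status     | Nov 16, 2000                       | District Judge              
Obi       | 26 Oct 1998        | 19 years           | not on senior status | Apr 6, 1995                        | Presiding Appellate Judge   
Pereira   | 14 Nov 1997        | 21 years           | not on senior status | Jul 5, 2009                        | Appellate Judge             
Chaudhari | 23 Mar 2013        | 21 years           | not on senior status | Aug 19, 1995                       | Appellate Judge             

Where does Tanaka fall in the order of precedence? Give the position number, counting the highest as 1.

2

By office: Kowalski and Tanaka (Justice of the Supreme Court); then Ibarra and Obi (Presiding Appellate Judge); then Chaudhari, Pereira and Quinn (Appellate Judge); then Bianchi and Okafor (District Judge).
Kowalski and Tanaka are each on senior status, so the next rule applies.
Kowalski and Tanaka both have years on the bench 26 years, so the next rule applies.
Among Kowalski and Tanaka, alphabetically by surname: Kowalski before Tanaka.
Ibarra and Obi are each not on senior status, so the next rule applies.
Ibarra and Obi both have years on the bench 19 years, so the next rule applies.
Among Ibarra and Obi, alphabetically by surname: Ibarra before Obi.
Chaudhari, Pereira and Quinn are each not on senior status, so the next rule applies.
Among Chaudhari, Pereira and Quinn, by years on the bench (higher first): Chaudhari and Pereira (21 years) before Quinn (8 years).
Among Chaudhari and Pereira, alphabetically by surname: Chaudhari before Pereira.
Bianchi and Okafor are each on senior status, so the next rule applies.
Bianchi and Okafor both have years on the bench 4 years, so the next rule applies.
Among Bianchi and Okafor, alphabetically by surname: Bianchi before Okafor.
Order: Kowalski, Tanaka, Ibarra, Obi, Chaudhari, Pereira, Quinn, Bianchi, Okafor. So position 2.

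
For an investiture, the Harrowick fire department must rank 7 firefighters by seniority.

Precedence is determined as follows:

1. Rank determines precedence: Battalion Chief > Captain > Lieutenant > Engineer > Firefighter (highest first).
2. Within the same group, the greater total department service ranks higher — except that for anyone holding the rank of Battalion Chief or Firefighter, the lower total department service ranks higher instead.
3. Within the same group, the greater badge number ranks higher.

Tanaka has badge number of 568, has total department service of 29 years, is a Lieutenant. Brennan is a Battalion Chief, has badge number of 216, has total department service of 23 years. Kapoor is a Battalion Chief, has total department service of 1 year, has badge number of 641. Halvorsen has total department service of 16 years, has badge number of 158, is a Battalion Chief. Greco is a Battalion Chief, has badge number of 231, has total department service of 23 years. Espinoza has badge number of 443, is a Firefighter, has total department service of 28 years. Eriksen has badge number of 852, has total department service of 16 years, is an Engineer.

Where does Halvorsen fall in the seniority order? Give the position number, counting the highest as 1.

2

By rank: Kapoor, Halvorsen, Greco and Brennan (Battalion Chief); then Tanaka (Lieutenant); then Eriksen (Engineer); then Espinoza (Firefighter).
Among Kapoor, Halvorsen, Greco and Brennan, by total department service (lower first) (reversed rule for this group): Kapoor (1 year) before Halvorsen (16 years) before Greco and Brennan (23 years).
Among Greco and Brennan, by badge number (higher first): Greco (231) before Brennan (216).
Order: Kapoor, Halvorsen, Greco, Brennan, Tanaka, Eriksen, Espinoza. So position 2.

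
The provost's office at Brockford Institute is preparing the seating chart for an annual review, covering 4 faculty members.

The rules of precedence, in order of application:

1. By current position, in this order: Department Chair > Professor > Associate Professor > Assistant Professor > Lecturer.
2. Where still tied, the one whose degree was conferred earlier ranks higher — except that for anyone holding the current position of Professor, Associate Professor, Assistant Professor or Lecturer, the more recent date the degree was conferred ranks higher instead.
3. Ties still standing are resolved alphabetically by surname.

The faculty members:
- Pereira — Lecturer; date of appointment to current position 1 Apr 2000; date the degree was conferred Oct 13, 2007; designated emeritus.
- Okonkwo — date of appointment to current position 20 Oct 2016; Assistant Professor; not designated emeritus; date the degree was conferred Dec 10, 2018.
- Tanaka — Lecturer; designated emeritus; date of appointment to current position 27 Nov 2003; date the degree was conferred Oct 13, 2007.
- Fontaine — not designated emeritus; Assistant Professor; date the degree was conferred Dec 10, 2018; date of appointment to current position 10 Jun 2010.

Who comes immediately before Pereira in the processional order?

Okonkwo

By current position: Fontaine and Okonkwo (Assistant Professor); then Pereira and Tanaka (Lecturer).
Fontaine and Okonkwo both have date the degree was conferred Dec 10, 2018, so the next rule applies.
Among Fontaine and Okonkwo, alphabetically by surname: Fontaine before Okonkwo.
Pereira and Tanaka both have date the degree was conferred Oct 13, 2007, so the next rule applies.
Among Pereira and Tanaka, alphabetically by surname: Pereira before Tanaka.
Order: Fontaine, Okonkwo, Pereira, Tanaka.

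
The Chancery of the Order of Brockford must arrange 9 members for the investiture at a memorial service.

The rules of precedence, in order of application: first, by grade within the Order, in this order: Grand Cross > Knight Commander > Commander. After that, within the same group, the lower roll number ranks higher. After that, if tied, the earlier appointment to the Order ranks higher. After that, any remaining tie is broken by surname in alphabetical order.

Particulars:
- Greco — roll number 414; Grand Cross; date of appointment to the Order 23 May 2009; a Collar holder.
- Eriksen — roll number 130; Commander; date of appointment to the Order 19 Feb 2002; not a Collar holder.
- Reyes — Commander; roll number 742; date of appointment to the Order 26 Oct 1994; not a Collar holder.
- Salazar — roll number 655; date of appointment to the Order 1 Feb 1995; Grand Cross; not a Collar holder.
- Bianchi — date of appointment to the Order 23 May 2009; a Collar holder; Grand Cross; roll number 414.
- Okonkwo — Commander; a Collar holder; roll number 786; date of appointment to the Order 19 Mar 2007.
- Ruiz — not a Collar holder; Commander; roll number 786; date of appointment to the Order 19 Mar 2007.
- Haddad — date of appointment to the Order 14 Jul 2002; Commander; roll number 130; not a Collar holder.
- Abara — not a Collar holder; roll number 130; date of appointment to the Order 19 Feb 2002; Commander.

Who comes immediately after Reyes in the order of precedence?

Okonkwo

By grade within the Order: Bianchi, Greco and Salazar (Grand Cross); then Abara, Eriksen, Haddad, Reyes, Okonkwo and Ruiz (Commander).
Among Bianchi, Greco and Salazar, by roll number (lower first): Bianchi and Greco (414) before Salazar (655).
Bianchi and Greco both have date of appointment to the Order 23 May 2009, so the next rule applies.
Among Bianchi and Greco, alphabetically by surname: Bianchi before Greco.
Among Abara, Eriksen, Haddad, Reyes, Okonkwo and Ruiz, by roll number (lower first): Abara, Eriksen and Haddad (130) before Reyes (742) before Okonkwo and Ruiz (786).
Among Abara, Eriksen and Haddad, by date of appointment to the Order (earlier first): Abara and Eriksen (19 Feb 2002) before Haddad (14 Jul 2002).
Among Abara and Eriksen, alphabetically by surname: Abara before Eriksen.
Okonkwo and Ruiz both have date of appointment to the Order 19 Mar 2007, so the next rule applies.
Among Okonkwo and Ruiz, alphabetically by surname: Okonkwo before Ruiz.
Order: Bianchi, Greco, Salazar, Abara, Eriksen, Haddad, Reyes, Okonkwo, Ruiz.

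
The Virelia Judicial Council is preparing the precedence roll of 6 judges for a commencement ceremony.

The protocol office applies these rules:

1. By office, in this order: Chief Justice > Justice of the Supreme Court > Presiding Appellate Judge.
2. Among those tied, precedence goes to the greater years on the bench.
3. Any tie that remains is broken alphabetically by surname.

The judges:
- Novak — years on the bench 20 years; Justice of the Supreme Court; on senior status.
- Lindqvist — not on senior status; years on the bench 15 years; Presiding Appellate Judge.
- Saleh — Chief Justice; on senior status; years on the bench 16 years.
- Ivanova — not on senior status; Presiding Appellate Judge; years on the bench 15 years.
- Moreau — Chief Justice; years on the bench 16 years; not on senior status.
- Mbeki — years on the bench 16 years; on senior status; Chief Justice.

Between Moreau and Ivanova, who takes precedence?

By office: Mbeki, Moreau and Saleh (Chief Justice); then Novak (Justice of the Supreme Court); then Ivanova and Lindqvist (Presiding Appellate Judge).
Mbeki, Moreau and Saleh all have years on the bench 16 years, so the next rule applies.
Among Mbeki, Moreau and Saleh, alphabetically by surname: Mbeki before Moreau before Saleh.
Ivanova and Lindqvist both have years on the bench 15 years, so the next rule applies.
Among Ivanova and Lindqvist, alphabetically by surname: Ivanova before Lindqvist.
So Moreau takes precedence.

Moreau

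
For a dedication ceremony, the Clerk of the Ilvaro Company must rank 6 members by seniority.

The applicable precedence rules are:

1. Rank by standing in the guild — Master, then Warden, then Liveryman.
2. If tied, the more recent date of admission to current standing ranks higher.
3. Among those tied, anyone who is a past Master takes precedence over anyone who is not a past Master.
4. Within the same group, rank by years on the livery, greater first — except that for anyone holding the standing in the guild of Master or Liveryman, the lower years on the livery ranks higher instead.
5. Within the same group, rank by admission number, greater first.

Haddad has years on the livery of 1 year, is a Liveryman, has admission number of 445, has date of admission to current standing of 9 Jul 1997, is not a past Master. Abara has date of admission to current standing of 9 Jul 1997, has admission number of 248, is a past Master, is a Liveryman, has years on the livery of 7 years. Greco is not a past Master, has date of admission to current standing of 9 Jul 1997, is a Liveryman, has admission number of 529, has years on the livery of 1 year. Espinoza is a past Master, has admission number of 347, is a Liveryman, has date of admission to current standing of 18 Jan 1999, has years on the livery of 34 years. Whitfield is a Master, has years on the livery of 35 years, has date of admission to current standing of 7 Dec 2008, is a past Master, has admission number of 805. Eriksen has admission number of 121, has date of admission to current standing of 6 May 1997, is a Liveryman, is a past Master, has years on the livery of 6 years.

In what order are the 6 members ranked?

By standing in the guild: Whitfield (Master); then Espinoza, Abara, Greco, Haddad and Eriksen (Liveryman).
Among Espinoza, Abara, Greco, Haddad and Eriksen, by date of admission to current standing (later first): Espinoza (18 Jan 1999) before Abara, Greco and Haddad (9 Jul 1997) before Eriksen (6 May 1997).
Among Abara, Greco and Haddad, a past Master before not a past Master: Abara (a past Master) before Greco and Haddad (not a past Master).
Greco and Haddad both have years on the livery 1 year, so the next rule applies.
Among Greco and Haddad, by admission number (higher first): Greco (529) before Haddad (445).
Full order: Whitfield, Espinoza, Abara, Greco, Haddad, Eriksen.

Whitfield, Espinoza, Abara, Greco, Haddad, Eriksen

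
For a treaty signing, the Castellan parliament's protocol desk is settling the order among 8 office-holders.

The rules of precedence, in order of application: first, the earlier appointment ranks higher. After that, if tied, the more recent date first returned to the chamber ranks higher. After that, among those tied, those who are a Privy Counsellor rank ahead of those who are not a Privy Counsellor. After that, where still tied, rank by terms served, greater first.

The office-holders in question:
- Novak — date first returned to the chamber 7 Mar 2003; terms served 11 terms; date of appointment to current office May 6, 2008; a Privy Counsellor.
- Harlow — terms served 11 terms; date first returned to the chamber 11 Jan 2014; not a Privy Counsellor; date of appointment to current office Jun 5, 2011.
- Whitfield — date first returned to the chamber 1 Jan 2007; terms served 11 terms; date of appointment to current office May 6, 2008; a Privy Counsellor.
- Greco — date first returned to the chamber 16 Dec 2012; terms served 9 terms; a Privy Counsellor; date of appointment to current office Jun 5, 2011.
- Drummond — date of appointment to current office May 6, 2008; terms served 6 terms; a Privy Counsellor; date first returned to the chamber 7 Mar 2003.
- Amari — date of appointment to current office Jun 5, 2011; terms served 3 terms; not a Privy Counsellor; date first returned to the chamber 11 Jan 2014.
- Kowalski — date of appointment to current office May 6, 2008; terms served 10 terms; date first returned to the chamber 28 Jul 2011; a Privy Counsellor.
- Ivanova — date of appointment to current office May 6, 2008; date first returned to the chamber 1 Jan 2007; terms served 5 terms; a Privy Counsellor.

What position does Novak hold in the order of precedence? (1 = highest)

By date of appointment to current office (earlier first): Kowalski, Whitfield, Ivanova, Novak and Drummond (each May 6, 2008); then Harlow, Amari and Greco (each Jun 5, 2011).
Among Kowalski, Whitfield, Ivanova, Novak and Drummond, by date first returned to the chamber (later first): Kowalski (28 Jul 2011) before Whitfield and Ivanova (1 Jan 2007) before Novak and Drummond (7 Mar 2003).
Whitfield and Ivanova are each a Privy Counsellor, so the next rule applies.
Among Whitfield and Ivanova, by terms served (higher first): Whitfield (11 terms) before Ivanova (5 terms).
Novak and Drummond are each a Privy Counsellor, so the next rule applies.
Among Novak and Drummond, by terms served (higher first): Novak (11 terms) before Drummond (6 terms).
Among Harlow, Amari and Greco, by date first returned to the chamber (later first): Harlow and Amari (11 Jan 2014) before Greco (16 Dec 2012).
Harlow and Amari are each not a Privy Counsellor, so the next rule applies.
Among Harlow and Amari, by terms served (higher first): Harlow (11 terms) before Amari (3 terms).
Order: Kowalski, Whitfield, Ivanova, Novak, Drummond, Harlow, Amari, Greco. So position 4.

4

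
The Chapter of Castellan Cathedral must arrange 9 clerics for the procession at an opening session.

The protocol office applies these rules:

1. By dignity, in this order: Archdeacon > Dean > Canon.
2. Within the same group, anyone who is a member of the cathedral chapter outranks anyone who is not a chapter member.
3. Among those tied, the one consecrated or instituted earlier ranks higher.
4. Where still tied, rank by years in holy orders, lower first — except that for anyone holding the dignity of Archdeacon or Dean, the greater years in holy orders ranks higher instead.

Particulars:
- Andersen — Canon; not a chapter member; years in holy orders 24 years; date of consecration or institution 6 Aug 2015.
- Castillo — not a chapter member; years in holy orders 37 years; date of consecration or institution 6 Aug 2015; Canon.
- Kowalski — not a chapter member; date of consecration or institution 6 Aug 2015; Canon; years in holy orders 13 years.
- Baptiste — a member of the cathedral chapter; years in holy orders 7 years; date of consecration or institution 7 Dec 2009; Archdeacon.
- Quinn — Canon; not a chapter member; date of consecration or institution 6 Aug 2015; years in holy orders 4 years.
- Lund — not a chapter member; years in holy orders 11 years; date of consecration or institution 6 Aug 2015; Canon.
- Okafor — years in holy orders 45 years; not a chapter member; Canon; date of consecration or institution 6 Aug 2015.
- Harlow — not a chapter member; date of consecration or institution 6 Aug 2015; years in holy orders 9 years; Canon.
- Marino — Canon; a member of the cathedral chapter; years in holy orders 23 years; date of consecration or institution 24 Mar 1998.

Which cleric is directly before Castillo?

By dignity: Baptiste (Archdeacon); then Marino, Quinn, Harlow, Lund, Kowalski, Andersen, Castillo and Okafor (Canon).
Among Marino, Quinn, Harlow, Lund, Kowalski, Andersen, Castillo and Okafor, a member of the cathedral chapter before not a chapter member: Marino (a member of the cathedral chapter) before Quinn, Harlow, Lund, Kowalski, Andersen, Castillo and Okafor (not a chapter member).
Quinn, Harlow, Lund, Kowalski, Andersen, Castillo and Okafor all have date of consecration or institution 6 Aug 2015, so the next rule applies.
Among Quinn, Harlow, Lund, Kowalski, Andersen, Castillo and Okafor, by years in holy orders (lower first): Quinn (4 years) before Harlow (9 years) before Lund (11 years) before Kowalski (13 years) before Andersen (24 years) before Castillo (37 years) before Okafor (45 years).
Order: Baptiste, Marino, Quinn, Harlow, Lund, Kowalski, Andersen, Castillo, Okafor.

Andersen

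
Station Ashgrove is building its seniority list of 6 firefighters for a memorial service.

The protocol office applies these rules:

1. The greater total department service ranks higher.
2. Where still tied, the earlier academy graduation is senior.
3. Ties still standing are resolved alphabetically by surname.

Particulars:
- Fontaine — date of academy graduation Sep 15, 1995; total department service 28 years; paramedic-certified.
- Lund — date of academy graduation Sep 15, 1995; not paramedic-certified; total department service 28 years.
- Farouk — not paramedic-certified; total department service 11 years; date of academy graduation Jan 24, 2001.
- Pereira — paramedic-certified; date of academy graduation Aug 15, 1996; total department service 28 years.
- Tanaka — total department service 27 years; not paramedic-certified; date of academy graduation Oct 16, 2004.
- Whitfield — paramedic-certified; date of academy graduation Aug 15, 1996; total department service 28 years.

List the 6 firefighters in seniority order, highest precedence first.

Fontaine, Lund, Pereira, Whitfield, Tanaka, Farouk

By total department service (higher first): Fontaine, Lund, Pereira and Whitfield (each 28 years); then Tanaka (27 years); then Farouk (11 years).
Among Fontaine, Lund, Pereira and Whitfield, by date of academy graduation (earlier first): Fontaine and Lund (Sep 15, 1995) before Pereira and Whitfield (Aug 15, 1996).
Among Fontaine and Lund, alphabetically by surname: Fontaine before Lund.
Among Pereira and Whitfield, alphabetically by surname: Pereira before Whitfield.
Full order: Fontaine, Lund, Pereira, Whitfield, Tanaka, Farouk.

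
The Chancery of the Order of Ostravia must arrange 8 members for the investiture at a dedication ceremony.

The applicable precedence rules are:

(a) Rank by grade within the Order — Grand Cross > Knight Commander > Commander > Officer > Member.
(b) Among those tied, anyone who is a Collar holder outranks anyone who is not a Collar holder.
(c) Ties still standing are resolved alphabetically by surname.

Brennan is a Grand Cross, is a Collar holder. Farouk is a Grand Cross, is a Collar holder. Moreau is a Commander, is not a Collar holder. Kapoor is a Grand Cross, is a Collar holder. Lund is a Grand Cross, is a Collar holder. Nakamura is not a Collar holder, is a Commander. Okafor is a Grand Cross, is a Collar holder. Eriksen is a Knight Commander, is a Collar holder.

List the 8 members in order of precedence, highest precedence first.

Brennan, Farouk, Kapoor, Lund, Okafor, Eriksen, Moreau, Nakamura

By grade within the Order: Brennan, Farouk, Kapoor, Lund and Okafor (Grand Cross); then Eriksen (Knight Commander); then Moreau and Nakamura (Commander).
Brennan, Farouk, Kapoor, Lund and Okafor are each a Collar holder, so the next rule applies.
Among Brennan, Farouk, Kapoor, Lund and Okafor, alphabetically by surname: Brennan before Farouk before Kapoor before Lund before Okafor.
Moreau and Nakamura are each not a Collar holder, so the next rule applies.
Among Moreau and Nakamura, alphabetically by surname: Moreau before Nakamura.
Full order: Brennan, Farouk, Kapoor, Lund, Okafor, Eriksen, Moreau, Nakamura.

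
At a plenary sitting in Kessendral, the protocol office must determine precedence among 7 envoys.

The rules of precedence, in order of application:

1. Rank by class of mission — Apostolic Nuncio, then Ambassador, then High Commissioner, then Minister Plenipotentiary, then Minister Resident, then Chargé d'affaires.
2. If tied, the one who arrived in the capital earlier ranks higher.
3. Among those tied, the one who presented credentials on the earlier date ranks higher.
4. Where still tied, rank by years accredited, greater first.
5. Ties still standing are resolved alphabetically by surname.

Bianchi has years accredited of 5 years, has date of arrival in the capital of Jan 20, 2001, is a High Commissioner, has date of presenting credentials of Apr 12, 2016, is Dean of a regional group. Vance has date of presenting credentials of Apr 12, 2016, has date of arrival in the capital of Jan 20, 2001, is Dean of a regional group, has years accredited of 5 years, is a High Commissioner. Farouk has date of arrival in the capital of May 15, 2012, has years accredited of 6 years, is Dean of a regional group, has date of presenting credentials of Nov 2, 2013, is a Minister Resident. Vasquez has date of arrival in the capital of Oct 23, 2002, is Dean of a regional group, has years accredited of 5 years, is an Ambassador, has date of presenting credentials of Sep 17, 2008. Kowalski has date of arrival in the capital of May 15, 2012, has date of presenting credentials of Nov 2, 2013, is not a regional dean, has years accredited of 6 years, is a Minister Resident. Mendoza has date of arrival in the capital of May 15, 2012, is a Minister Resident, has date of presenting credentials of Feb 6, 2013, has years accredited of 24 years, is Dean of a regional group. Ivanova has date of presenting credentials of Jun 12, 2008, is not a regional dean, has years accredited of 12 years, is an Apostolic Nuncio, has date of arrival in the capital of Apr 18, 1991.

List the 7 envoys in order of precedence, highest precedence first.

By class of mission: Ivanova (Apostolic Nuncio); then Vasquez (Ambassador); then Bianchi and Vance (High Commissioner); then Mendoza, Farouk and Kowalski (Minister Resident).
Bianchi and Vance both have date of arrival in the capital Jan 20, 2001, so the next rule applies.
Bianchi and Vance both have date of presenting credentials Apr 12, 2016, so the next rule applies.
Bianchi and Vance both have years accredited 5 years, so the next rule applies.
Among Bianchi and Vance, alphabetically by surname: Bianchi before Vance.
Mendoza, Farouk and Kowalski all have date of arrival in the capital May 15, 2012, so the next rule applies.
Among Mendoza, Farouk and Kowalski, by date of presenting credentials (earlier first): Mendoza (Feb 6, 2013) before Farouk and Kowalski (Nov 2, 2013).
Farouk and Kowalski both have years accredited 6 years, so the next rule applies.
Among Farouk and Kowalski, alphabetically by surname: Farouk before Kowalski.
Full order: Ivanova, Vasquez, Bianchi, Vance, Mendoza, Farouk, Kowalski.

Ivanova, Vasquez, Bianchi, Vance, Mendoza, Farouk, Kowalski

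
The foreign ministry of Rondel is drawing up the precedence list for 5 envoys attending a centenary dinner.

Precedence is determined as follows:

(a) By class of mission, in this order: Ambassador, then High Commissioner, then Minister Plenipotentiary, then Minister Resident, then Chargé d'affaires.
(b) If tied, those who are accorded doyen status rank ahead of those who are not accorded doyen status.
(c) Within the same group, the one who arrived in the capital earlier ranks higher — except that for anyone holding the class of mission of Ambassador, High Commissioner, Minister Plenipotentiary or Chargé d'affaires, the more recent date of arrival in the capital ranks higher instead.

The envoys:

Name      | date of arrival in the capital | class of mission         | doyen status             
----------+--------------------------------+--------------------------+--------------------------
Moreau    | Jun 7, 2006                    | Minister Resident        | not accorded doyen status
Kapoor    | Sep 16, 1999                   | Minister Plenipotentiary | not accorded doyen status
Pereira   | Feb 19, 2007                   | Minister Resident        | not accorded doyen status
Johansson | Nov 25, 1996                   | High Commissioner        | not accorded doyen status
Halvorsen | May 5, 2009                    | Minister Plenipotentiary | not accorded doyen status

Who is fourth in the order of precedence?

Moreau

By class of mission: Johansson (High Commissioner); then Halvorsen and Kapoor (Minister Plenipotentiary); then Moreau and Pereira (Minister Resident).
Halvorsen and Kapoor are each not accorded doyen status, so the next rule applies.
Among Halvorsen and Kapoor, by date of arrival in the capital (later first) (reversed rule for this group): Halvorsen (May 5, 2009) before Kapoor (Sep 16, 1999).
Moreau and Pereira are each not accorded doyen status, so the next rule applies.
Among Moreau and Pereira, by date of arrival in the capital (earlier first): Moreau (Jun 7, 2006) before Pereira (Feb 19, 2007).
Order: Johansson, Halvorsen, Kapoor, Moreau, Pereira.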